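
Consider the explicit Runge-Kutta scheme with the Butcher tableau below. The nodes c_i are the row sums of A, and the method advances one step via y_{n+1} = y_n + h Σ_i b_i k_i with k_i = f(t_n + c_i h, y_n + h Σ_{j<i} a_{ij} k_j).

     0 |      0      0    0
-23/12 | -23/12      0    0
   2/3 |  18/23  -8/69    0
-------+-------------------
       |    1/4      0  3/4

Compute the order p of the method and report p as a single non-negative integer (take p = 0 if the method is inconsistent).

b = (1/4, 0, 3/4)
c = (0, -23/12, 2/3)
Ac = (0, 0, 2/9)
Σ b_i: 1/4·1 + 3/4·1 = 1 ✓
b·c: 3/4·2/3 = 1/2 ✓
b·c²: 3/4·4/9 = 1/3 ✓
b·Ac: 3/4·2/9 = 1/6 ✓; 3 stages ⇒ order 3.

3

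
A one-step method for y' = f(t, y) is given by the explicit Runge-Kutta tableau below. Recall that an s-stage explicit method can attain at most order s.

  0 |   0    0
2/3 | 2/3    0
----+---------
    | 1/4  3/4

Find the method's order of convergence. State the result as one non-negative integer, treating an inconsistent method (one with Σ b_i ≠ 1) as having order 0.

2

b = (1/4, 3/4)
c = (0, 2/3)
Σ b_i: 1/4·1 + 3/4·1 = 1 ✓
b·c: 3/4·2/3 = 1/2 ✓; 2 stages ⇒ order 2.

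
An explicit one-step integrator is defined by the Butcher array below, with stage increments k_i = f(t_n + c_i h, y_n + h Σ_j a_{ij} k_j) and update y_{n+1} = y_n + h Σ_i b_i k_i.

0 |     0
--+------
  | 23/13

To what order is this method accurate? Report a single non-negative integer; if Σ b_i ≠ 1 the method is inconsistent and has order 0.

0

b = (23/13)
c = (0)
Σ b_i: 23/13·1 = 23/13 ≠ 1 ⇒ order 0.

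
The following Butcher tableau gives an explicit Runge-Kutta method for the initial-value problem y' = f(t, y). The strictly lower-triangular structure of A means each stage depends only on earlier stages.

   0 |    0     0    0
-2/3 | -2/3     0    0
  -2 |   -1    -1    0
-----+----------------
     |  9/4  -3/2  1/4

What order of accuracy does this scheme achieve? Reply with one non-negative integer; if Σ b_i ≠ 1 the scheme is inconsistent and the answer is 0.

b = (9/4, -3/2, 1/4)
c = (0, -2/3, -2)
Ac = (0, 0, 2/3)
Σ b_i: 9/4·1 + (-3/2)·1 + 1/4·1 = 1 ✓
b·c: (-3/2)·(-2/3) + 1/4·(-2) = 1/2 ✓
b·c²: (-3/2)·4/9 + 1/4·4 = 1/3 ✓
b·Ac: 1/4·2/3 = 1/6 ✓; 3 stages ⇒ order 3.

3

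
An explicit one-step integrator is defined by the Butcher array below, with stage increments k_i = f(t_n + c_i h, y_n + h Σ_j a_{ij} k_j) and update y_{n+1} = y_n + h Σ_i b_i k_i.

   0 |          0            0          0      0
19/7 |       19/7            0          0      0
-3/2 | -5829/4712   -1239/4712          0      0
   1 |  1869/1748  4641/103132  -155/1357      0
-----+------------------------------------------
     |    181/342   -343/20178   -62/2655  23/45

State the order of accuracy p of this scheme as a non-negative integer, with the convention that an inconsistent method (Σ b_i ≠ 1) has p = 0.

b = (181/342, -343/20178, -62/2655, 23/45)
c = (0, 19/7, -3/2, 1)
Ac = (0, 0, -177/248, 27/92)
Σ b_i: 181/342·1 + (-343/20178)·1 + (-62/2655)·1 + 23/45·1 = 1 ✓
b·c: (-343/20178)·19/7 + (-62/2655)·(-3/2) + 23/45·1 = 1/2 ✓
b·c²: (-343/20178)·361/49 + (-62/2655)·9/4 + 23/45·1 = 1/3 ✓
b·Ac: (-62/2655)·(-177/248) + 23/45·27/92 = 1/6 ✓
b·c³: (-343/20178)·6859/343 + (-62/2655)·(-27/8) + 23/45·1 = 1/4 ✓
b·(c∘Ac): (-62/2655)·531/496 + 23/45·27/92 = 1/8 ✓
b·Ac²: (-62/2655)·(-3363/1736) + 23/45·12/161 = 1/12 ✓
b·A²c: 23/45·15/184 = 1/24 ✓; 4 stages ⇒ order 4.

4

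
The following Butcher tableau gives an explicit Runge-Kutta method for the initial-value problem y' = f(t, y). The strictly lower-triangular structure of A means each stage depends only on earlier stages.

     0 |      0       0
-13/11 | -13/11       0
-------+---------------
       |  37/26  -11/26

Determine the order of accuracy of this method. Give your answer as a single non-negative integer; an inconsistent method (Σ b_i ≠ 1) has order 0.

2

b = (37/26, -11/26)
c = (0, -13/11)
Σ b_i: 37/26·1 + (-11/26)·1 = 1 ✓
b·c: (-11/26)·(-13/11) = 1/2 ✓; 2 stages ⇒ order 2.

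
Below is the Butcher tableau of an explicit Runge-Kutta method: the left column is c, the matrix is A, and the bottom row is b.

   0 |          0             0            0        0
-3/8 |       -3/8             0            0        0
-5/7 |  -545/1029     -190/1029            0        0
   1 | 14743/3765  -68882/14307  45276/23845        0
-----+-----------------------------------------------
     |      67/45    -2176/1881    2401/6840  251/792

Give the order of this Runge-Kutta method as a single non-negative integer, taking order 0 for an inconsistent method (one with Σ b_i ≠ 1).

b = (67/45, -2176/1881, 2401/6840, 251/792)
c = (0, -3/8, -5/7, 1)
Ac = (0, 0, 95/1372, 451/1004)
Σ b_i: 67/45·1 + (-2176/1881)·1 + 2401/6840·1 + 251/792·1 = 1 ✓
b·c: (-2176/1881)·(-3/8) + 2401/6840·(-5/7) + 251/792·1 = 1/2 ✓
b·c²: (-2176/1881)·9/64 + 2401/6840·25/49 + 251/792·1 = 1/3 ✓
b·Ac: 2401/6840·95/1372 + 251/792·451/1004 = 1/6 ✓
b·c³: (-2176/1881)·(-27/512) + 2401/6840·(-125/343) + 251/792·1 = 1/4 ✓
b·(c∘Ac): 2401/6840·(-475/9604) + 251/792·451/1004 = 1/8 ✓
b·Ac²: 2401/6840·(-285/10976) + 251/792·2343/8032 = 1/12 ✓
b·A²c: 251/792·33/251 = 1/24 ✓; 4 stages ⇒ order 4.

4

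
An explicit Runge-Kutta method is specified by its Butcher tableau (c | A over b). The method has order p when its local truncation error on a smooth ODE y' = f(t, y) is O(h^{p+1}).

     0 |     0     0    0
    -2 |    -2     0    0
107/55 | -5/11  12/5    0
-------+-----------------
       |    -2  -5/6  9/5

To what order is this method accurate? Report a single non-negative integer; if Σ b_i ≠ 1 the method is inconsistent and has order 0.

b = (-2, -5/6, 9/5)
c = (0, -2, 107/55)
Ac = (0, 0, -24/5)
Σ b_i: (-2)·1 + (-5/6)·1 + 9/5·1 = -31/30 ≠ 1 ⇒ order 0.

0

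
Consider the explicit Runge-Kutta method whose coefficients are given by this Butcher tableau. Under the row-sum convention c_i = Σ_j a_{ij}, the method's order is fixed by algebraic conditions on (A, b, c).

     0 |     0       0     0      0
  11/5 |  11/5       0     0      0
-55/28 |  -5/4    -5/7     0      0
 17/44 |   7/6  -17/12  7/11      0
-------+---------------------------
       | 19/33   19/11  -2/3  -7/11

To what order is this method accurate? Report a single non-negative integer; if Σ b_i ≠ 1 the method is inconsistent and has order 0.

1

b = (19/33, 19/11, -2/3, -7/11)
c = (0, 11/5, -55/28, 17/44)
Ac = (0, 0, -11/7, -131/30)
Σ b_i: 19/33·1 + 19/11·1 + (-2/3)·1 + (-7/11)·1 = 1 ✓
b·c: 19/11·11/5 + (-2/3)·(-55/28) + (-7/11)·17/44 = 247171/50820 ≠ 1/2 ⇒ order 1.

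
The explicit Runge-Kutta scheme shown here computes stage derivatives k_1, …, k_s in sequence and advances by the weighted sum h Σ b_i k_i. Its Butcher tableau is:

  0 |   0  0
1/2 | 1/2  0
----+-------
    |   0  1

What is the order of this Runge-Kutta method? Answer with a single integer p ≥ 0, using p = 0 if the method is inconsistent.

2

b = (0, 1)
c = (0, 1/2)
Σ b_i: 1·1 = 1 ✓
b·c: 1·1/2 = 1/2 ✓; 2 stages ⇒ order 2.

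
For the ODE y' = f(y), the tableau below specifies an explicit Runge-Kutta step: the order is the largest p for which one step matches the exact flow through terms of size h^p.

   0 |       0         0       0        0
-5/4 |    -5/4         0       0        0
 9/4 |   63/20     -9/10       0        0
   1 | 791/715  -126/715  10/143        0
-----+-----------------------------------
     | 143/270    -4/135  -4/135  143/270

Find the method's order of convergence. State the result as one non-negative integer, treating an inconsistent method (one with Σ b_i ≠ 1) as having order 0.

4

b = (143/270, -4/135, -4/135, 143/270)
c = (0, -5/4, 9/4, 1)
Ac = (0, 0, 9/8, 54/143)
Σ b_i: 143/270·1 + (-4/135)·1 + (-4/135)·1 + 143/270·1 = 1 ✓
b·c: (-4/135)·(-5/4) + (-4/135)·9/4 + 143/270·1 = 1/2 ✓
b·c²: (-4/135)·25/16 + (-4/135)·81/16 + 143/270·1 = 1/3 ✓
b·Ac: (-4/135)·9/8 + 143/270·54/143 = 1/6 ✓
b·c³: (-4/135)·(-125/64) + (-4/135)·729/64 + 143/270·1 = 1/4 ✓
b·(c∘Ac): (-4/135)·81/32 + 143/270·54/143 = 1/8 ✓
b·Ac²: (-4/135)·(-45/32) + 143/270·45/572 = 1/12 ✓
b·A²c: 143/270·45/572 = 1/24 ✓; 4 stages ⇒ order 4.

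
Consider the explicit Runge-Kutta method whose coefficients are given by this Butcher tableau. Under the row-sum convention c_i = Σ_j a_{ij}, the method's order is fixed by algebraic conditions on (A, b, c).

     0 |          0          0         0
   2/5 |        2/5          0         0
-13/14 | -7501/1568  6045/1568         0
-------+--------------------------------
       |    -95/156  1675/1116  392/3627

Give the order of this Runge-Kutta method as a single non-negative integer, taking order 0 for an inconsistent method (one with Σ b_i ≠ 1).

b = (-95/156, 1675/1116, 392/3627)
c = (0, 2/5, -13/14)
Ac = (0, 0, 1209/784)
Σ b_i: (-95/156)·1 + 1675/1116·1 + 392/3627·1 = 1 ✓
b·c: 1675/1116·2/5 + 392/3627·(-13/14) = 1/2 ✓
b·c²: 1675/1116·4/25 + 392/3627·169/196 = 1/3 ✓
b·Ac: 392/3627·1209/784 = 1/6 ✓; 3 stages ⇒ order 3.

3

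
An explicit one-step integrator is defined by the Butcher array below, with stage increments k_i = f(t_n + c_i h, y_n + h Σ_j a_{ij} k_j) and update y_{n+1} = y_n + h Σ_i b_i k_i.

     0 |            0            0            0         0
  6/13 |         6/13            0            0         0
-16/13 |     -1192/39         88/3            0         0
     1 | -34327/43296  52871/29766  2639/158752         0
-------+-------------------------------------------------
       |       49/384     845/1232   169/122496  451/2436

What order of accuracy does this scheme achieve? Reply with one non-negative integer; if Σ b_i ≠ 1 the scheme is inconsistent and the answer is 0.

b = (49/384, 845/1232, 169/122496, 451/2436)
c = (0, 6/13, -16/13, 1)
Ac = (0, 0, 176/13, 721/902)
Σ b_i: 49/384·1 + 845/1232·1 + 169/122496·1 + 451/2436·1 = 1 ✓
b·c: 845/1232·6/13 + 169/122496·(-16/13) + 451/2436·1 = 1/2 ✓
b·c²: 845/1232·36/169 + 169/122496·256/169 + 451/2436·1 = 1/3 ✓
b·Ac: 169/122496·176/13 + 451/2436·721/902 = 1/6 ✓
b·c³: 845/1232·216/2197 + 169/122496·(-4096/2197) + 451/2436·1 = 1/4 ✓
b·(c∘Ac): 169/122496·(-2816/169) + 451/2436·721/902 = 1/8 ✓
b·Ac²: 169/122496·1056/169 + 451/2436·182/451 = 1/12 ✓
b·A²c: 451/2436·203/902 = 1/24 ✓; 4 stages ⇒ order 4.

4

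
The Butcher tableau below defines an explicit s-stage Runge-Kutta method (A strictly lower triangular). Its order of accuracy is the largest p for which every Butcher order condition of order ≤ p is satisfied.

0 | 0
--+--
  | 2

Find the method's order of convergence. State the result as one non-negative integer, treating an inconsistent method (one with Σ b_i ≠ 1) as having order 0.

0

b = (2)
c = (0)
Σ b_i: 2·1 = 2 ≠ 1 ⇒ order 0.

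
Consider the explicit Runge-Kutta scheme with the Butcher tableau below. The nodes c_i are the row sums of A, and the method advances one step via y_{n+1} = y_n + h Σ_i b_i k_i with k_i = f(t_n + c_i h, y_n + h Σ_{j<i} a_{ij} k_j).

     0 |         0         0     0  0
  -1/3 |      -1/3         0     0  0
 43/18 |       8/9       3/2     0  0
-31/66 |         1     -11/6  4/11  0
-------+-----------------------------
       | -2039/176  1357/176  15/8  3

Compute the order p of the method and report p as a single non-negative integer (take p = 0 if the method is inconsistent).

2

b = (-2039/176, 1357/176, 15/8, 3)
c = (0, -1/3, 43/18, -31/66)
Ac = (0, 0, -1/2, 293/198)
Σ b_i: (-2039/176)·1 + 1357/176·1 + 15/8·1 + 3·1 = 1 ✓
b·c: 1357/176·(-1/3) + 15/8·43/18 + 3·(-31/66) = 1/2 ✓
b·c²: 1357/176·1/9 + 15/8·1849/324 + 3·961/4356 = 1277399/104544 ≠ 1/3 ⇒ order 2.
b·Ac: 15/8·(-1/2) + 3·293/198 = 1849/528 ≠ 1/6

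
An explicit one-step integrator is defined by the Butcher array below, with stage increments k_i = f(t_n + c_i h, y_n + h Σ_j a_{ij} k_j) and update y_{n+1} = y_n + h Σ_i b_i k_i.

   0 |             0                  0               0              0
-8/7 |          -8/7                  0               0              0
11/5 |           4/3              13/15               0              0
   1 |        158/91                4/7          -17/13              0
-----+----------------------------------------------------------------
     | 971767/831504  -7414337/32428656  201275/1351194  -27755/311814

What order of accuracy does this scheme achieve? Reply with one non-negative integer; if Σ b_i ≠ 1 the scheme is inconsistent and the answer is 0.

b = (971767/831504, -7414337/32428656, 201275/1351194, -27755/311814)
c = (0, -8/7, 11/5, 1)
Ac = (0, 0, -104/105, -11243/3185)
Σ b_i: 971767/831504·1 + (-7414337/32428656)·1 + 201275/1351194·1 + (-27755/311814)·1 = 1 ✓
b·c: (-7414337/32428656)·(-8/7) + 201275/1351194·11/5 + (-27755/311814)·1 = 1/2 ✓
b·c²: (-7414337/32428656)·64/49 + 201275/1351194·121/25 + (-27755/311814)·1 = 1/3 ✓
b·Ac: 201275/1351194·(-104/105) + (-27755/311814)·(-11243/3185) = 1/6 ✓
b·c³: (-7414337/32428656)·(-512/343) + 201275/1351194·1331/125 + (-27755/311814)·1 = 3343912/1818915 ≠ 1/4 ⇒ order 3.
b·(c∘Ac): 201275/1351194·(-1144/525) + (-27755/311814)·(-11243/3185) = -7555/727566 ≠ 1/8
b·Ac²: 201275/1351194·832/735 + (-27755/311814)·(-622351/111475) = 142423/213990 ≠ 1/12
b·A²c: (-27755/311814)·136/105 = -3172/27513 ≠ 1/24

3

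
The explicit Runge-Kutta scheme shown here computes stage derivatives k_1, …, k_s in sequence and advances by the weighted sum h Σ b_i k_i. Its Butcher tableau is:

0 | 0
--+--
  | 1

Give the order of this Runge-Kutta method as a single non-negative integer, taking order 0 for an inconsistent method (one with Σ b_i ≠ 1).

1

b = (1)
c = (0)
Σ b_i: 1·1 = 1 ✓; 1 stage ⇒ order 1.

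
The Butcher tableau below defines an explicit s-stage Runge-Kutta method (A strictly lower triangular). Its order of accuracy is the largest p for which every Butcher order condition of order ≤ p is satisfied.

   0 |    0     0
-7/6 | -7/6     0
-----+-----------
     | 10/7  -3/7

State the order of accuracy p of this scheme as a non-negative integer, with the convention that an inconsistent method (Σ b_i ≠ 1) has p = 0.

b = (10/7, -3/7)
c = (0, -7/6)
Σ b_i: 10/7·1 + (-3/7)·1 = 1 ✓
b·c: (-3/7)·(-7/6) = 1/2 ✓; 2 stages ⇒ order 2.

2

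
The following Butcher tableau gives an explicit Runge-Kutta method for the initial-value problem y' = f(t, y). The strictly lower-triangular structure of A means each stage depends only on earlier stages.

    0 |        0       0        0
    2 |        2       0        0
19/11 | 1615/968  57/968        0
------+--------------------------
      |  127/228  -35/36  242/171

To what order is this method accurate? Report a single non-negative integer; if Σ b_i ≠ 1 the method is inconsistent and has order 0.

b = (127/228, -35/36, 242/171)
c = (0, 2, 19/11)
Ac = (0, 0, 57/484)
Σ b_i: 127/228·1 + (-35/36)·1 + 242/171·1 = 1 ✓
b·c: (-35/36)·2 + 242/171·19/11 = 1/2 ✓
b·c²: (-35/36)·4 + 242/171·361/121 = 1/3 ✓
b·Ac: 242/171·57/484 = 1/6 ✓; 3 stages ⇒ order 3.

3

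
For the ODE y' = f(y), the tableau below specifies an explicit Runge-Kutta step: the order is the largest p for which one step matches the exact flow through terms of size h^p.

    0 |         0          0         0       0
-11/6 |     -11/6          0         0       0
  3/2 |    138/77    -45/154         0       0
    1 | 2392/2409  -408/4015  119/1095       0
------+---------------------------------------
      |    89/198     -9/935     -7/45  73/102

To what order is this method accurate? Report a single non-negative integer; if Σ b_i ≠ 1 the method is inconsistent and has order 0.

b = (89/198, -9/935, -7/45, 73/102)
c = (0, -11/6, 3/2, 1)
Ac = (0, 0, 15/28, 51/146)
Σ b_i: 89/198·1 + (-9/935)·1 + (-7/45)·1 + 73/102·1 = 1 ✓
b·c: (-9/935)·(-11/6) + (-7/45)·3/2 + 73/102·1 = 1/2 ✓
b·c²: (-9/935)·121/36 + (-7/45)·9/4 + 73/102·1 = 1/3 ✓
b·Ac: (-7/45)·15/28 + 73/102·51/146 = 1/6 ✓
b·c³: (-9/935)·(-1331/216) + (-7/45)·27/8 + 73/102·1 = 1/4 ✓
b·(c∘Ac): (-7/45)·45/56 + 73/102·51/146 = 1/8 ✓
b·Ac²: (-7/45)·(-55/56) + 73/102·(-85/876) = 1/12 ✓
b·A²c: 73/102·17/292 = 1/24 ✓; 4 stages ⇒ order 4.

4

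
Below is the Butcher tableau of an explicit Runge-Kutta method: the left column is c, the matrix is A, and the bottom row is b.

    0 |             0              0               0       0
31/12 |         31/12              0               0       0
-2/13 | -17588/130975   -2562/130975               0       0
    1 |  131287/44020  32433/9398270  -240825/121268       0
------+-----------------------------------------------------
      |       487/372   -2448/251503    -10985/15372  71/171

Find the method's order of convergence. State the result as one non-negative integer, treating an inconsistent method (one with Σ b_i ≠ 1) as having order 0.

b = (487/372, -2448/251503, -10985/15372, 71/171)
c = (0, 31/12, -2/13, 1)
Ac = (0, 0, -427/8450, 893/2840)
Σ b_i: 487/372·1 + (-2448/251503)·1 + (-10985/15372)·1 + 71/171·1 = 1 ✓
b·c: (-2448/251503)·31/12 + (-10985/15372)·(-2/13) + 71/171·1 = 1/2 ✓
b·c²: (-2448/251503)·961/144 + (-10985/15372)·4/169 + 71/171·1 = 1/3 ✓
b·Ac: (-10985/15372)·(-427/8450) + 71/171·893/2840 = 1/6 ✓
b·c³: (-2448/251503)·29791/1728 + (-10985/15372)·(-8/2197) + 71/171·1 = 1/4 ✓
b·(c∘Ac): (-10985/15372)·427/54925 + 71/171·893/2840 = 1/8 ✓
b·Ac²: (-10985/15372)·(-13237/101400) + 71/171·(-817/34080) = 1/12 ✓
b·A²c: 71/171·57/568 = 1/24 ✓; 4 stages ⇒ order 4.

4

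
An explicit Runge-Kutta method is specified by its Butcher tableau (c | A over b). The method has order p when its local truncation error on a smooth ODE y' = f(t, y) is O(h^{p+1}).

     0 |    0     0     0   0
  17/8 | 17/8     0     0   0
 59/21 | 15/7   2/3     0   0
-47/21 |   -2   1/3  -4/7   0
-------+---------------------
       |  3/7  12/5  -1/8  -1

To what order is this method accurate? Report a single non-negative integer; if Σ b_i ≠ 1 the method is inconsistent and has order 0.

b = (3/7, 12/5, -1/8, -1)
c = (0, 17/8, 59/21, -47/21)
Ac = (0, 0, 17/12, -1055/1176)
Σ b_i: 3/7·1 + 12/5·1 + (-1/8)·1 + (-1)·1 = 477/280 ≠ 1 ⇒ order 0.

0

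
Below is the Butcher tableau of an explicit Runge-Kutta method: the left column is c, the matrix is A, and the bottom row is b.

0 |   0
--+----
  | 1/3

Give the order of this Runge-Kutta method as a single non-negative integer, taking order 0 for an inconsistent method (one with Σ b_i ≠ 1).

b = (1/3)
c = (0)
Σ b_i: 1/3·1 = 1/3 ≠ 1 ⇒ order 0.

0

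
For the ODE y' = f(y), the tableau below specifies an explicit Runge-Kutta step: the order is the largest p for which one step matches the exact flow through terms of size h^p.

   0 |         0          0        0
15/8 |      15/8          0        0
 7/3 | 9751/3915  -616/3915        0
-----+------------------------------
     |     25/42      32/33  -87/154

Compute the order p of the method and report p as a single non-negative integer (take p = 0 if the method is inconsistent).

3

b = (25/42, 32/33, -87/154)
c = (0, 15/8, 7/3)
Ac = (0, 0, -77/261)
Σ b_i: 25/42·1 + 32/33·1 + (-87/154)·1 = 1 ✓
b·c: 32/33·15/8 + (-87/154)·7/3 = 1/2 ✓
b·c²: 32/33·225/64 + (-87/154)·49/9 = 1/3 ✓
b·Ac: (-87/154)·(-77/261) = 1/6 ✓; 3 stages ⇒ order 3.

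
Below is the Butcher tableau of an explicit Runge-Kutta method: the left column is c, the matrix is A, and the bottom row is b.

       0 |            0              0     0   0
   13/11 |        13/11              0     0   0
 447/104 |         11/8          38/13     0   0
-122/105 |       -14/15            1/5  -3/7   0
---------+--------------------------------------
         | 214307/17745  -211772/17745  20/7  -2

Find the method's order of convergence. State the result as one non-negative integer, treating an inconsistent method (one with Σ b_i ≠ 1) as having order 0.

b = (214307/17745, -211772/17745, 20/7, -2)
c = (0, 13/11, 447/104, -122/105)
Ac = (0, 0, 38/11, -64291/40040)
Σ b_i: 214307/17745·1 + (-211772/17745)·1 + 20/7·1 + (-2)·1 = 1 ✓
b·c: (-211772/17745)·13/11 + 20/7·447/104 + (-2)·(-122/105) = 1/2 ✓
b·c²: (-211772/17745)·169/121 + 20/7·199809/10816 + (-2)·14884/11025 = 10957007393/327927600 ≠ 1/3 ⇒ order 2.
b·Ac: 20/7·38/11 + (-2)·(-64291/40040) = 37413/2860 ≠ 1/6

2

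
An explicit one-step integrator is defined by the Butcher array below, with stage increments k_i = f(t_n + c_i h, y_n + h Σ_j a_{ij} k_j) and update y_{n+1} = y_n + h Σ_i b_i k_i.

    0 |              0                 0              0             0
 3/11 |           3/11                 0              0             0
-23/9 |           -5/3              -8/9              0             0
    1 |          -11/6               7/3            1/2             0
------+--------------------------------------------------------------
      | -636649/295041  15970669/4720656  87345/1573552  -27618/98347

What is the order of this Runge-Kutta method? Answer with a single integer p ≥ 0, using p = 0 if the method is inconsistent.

b = (-636649/295041, 15970669/4720656, 87345/1573552, -27618/98347)
c = (0, 3/11, -23/9, 1)
Ac = (0, 0, -8/33, -127/198)
Σ b_i: (-636649/295041)·1 + 15970669/4720656·1 + 87345/1573552·1 + (-27618/98347)·1 = 1 ✓
b·c: 15970669/4720656·3/11 + 87345/1573552·(-23/9) + (-27618/98347)·1 = 1/2 ✓
b·c²: 15970669/4720656·9/121 + 87345/1573552·529/81 + (-27618/98347)·1 = 1/3 ✓
b·Ac: 87345/1573552·(-8/33) + (-27618/98347)·(-127/198) = 1/6 ✓
b·c³: 15970669/4720656·27/1331 + 87345/1573552·(-12167/729) + (-27618/98347)·1 = -6046933/5310738 ≠ 1/4 ⇒ order 3.
b·(c∘Ac): 87345/1573552·184/297 + (-27618/98347)·(-127/198) = 1392377/6490902 ≠ 1/8
b·Ac²: 87345/1573552·(-8/121) + (-27618/98347)·67411/19602 = -56631271/58418118 ≠ 1/12
b·A²c: (-27618/98347)·(-4/33) = 36824/1081817 ≠ 1/24

3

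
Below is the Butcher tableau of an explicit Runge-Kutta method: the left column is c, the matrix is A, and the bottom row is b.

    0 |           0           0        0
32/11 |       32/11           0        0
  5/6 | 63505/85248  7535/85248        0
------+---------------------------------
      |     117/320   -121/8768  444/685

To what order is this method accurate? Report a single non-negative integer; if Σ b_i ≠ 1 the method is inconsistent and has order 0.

b = (117/320, -121/8768, 444/685)
c = (0, 32/11, 5/6)
Ac = (0, 0, 685/2664)
Σ b_i: 117/320·1 + (-121/8768)·1 + 444/685·1 = 1 ✓
b·c: (-121/8768)·32/11 + 444/685·5/6 = 1/2 ✓
b·c²: (-121/8768)·1024/121 + 444/685·25/36 = 1/3 ✓
b·Ac: 444/685·685/2664 = 1/6 ✓; 3 stages ⇒ order 3.

3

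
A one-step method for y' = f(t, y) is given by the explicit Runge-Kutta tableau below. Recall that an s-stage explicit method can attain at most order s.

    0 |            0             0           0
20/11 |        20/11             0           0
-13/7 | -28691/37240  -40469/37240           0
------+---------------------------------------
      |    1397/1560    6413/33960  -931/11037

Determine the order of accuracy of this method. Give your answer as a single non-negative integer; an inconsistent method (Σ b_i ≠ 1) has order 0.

3

b = (1397/1560, 6413/33960, -931/11037)
c = (0, 20/11, -13/7)
Ac = (0, 0, -3679/1862)
Σ b_i: 1397/1560·1 + 6413/33960·1 + (-931/11037)·1 = 1 ✓
b·c: 6413/33960·20/11 + (-931/11037)·(-13/7) = 1/2 ✓
b·c²: 6413/33960·400/121 + (-931/11037)·169/49 = 1/3 ✓
b·Ac: (-931/11037)·(-3679/1862) = 1/6 ✓; 3 stages ⇒ order 3.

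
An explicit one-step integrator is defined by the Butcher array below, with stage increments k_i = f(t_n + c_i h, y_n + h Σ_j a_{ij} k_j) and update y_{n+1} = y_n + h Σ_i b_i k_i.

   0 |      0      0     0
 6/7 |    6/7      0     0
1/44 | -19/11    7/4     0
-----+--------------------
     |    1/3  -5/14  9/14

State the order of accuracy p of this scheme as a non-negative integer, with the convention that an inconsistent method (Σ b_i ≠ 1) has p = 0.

b = (1/3, -5/14, 9/14)
c = (0, 6/7, 1/44)
Ac = (0, 0, 3/2)
Σ b_i: 1/3·1 + (-5/14)·1 + 9/14·1 = 13/21 ≠ 1 ⇒ order 0.

0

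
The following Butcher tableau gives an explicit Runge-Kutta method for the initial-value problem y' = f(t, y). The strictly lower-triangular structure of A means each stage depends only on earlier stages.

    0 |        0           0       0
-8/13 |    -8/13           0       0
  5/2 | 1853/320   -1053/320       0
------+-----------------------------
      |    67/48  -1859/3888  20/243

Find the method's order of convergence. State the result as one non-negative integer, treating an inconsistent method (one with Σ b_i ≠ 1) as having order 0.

b = (67/48, -1859/3888, 20/243)
c = (0, -8/13, 5/2)
Ac = (0, 0, 81/40)
Σ b_i: 67/48·1 + (-1859/3888)·1 + 20/243·1 = 1 ✓
b·c: (-1859/3888)·(-8/13) + 20/243·5/2 = 1/2 ✓
b·c²: (-1859/3888)·64/169 + 20/243·25/4 = 1/3 ✓
b·Ac: 20/243·81/40 = 1/6 ✓; 3 stages ⇒ order 3.

3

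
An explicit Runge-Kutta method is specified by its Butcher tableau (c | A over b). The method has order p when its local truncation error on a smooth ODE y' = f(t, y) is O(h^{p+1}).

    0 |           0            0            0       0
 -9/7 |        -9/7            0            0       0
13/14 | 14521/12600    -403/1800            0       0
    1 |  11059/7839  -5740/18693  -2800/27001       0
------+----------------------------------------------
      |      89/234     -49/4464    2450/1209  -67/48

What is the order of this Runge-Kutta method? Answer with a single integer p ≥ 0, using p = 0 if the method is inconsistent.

4

b = (89/234, -49/4464, 2450/1209, -67/48)
c = (0, -9/7, 13/14, 1)
Ac = (0, 0, 403/1400, 20/67)
Σ b_i: 89/234·1 + (-49/4464)·1 + 2450/1209·1 + (-67/48)·1 = 1 ✓
b·c: (-49/4464)·(-9/7) + 2450/1209·13/14 + (-67/48)·1 = 1/2 ✓
b·c²: (-49/4464)·81/49 + 2450/1209·169/196 + (-67/48)·1 = 1/3 ✓
b·Ac: 2450/1209·403/1400 + (-67/48)·20/67 = 1/6 ✓
b·c³: (-49/4464)·(-729/343) + 2450/1209·2197/2744 + (-67/48)·1 = 1/4 ✓
b·(c∘Ac): 2450/1209·5239/19600 + (-67/48)·20/67 = 1/8 ✓
b·Ac²: 2450/1209·(-3627/9800) + (-67/48)·(-40/67) = 1/12 ✓
b·A²c: (-67/48)·(-2/67) = 1/24 ✓; 4 stages ⇒ order 4.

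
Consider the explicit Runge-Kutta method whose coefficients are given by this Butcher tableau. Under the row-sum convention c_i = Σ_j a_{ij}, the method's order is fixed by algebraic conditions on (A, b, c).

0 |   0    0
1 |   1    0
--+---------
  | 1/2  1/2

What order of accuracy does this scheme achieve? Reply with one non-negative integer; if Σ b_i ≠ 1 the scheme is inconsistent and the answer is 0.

b = (1/2, 1/2)
c = (0, 1)
Σ b_i: 1/2·1 + 1/2·1 = 1 ✓
b·c: 1/2·1 = 1/2 ✓; 2 stages ⇒ order 2.

2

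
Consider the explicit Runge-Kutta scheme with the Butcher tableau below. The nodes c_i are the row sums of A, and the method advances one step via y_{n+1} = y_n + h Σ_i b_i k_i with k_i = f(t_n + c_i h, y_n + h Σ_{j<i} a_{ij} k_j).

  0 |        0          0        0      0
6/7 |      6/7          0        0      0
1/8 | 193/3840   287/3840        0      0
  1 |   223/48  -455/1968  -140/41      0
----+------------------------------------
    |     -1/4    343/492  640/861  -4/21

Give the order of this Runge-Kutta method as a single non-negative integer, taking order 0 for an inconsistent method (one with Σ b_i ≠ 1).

4

b = (-1/4, 343/492, 640/861, -4/21)
c = (0, 6/7, 1/8, 1)
Ac = (0, 0, 41/640, -5/8)
Σ b_i: (-1/4)·1 + 343/492·1 + 640/861·1 + (-4/21)·1 = 1 ✓
b·c: 343/492·6/7 + 640/861·1/8 + (-4/21)·1 = 1/2 ✓
b·c²: 343/492·36/49 + 640/861·1/64 + (-4/21)·1 = 1/3 ✓
b·Ac: 640/861·41/640 + (-4/21)·(-5/8) = 1/6 ✓
b·c³: 343/492·216/343 + 640/861·1/512 + (-4/21)·1 = 1/4 ✓
b·(c∘Ac): 640/861·41/5120 + (-4/21)·(-5/8) = 1/8 ✓
b·Ac²: 640/861·123/2240 + (-4/21)·(-25/112) = 1/12 ✓
b·A²c: (-4/21)·(-7/32) = 1/24 ✓; 4 stages ⇒ order 4.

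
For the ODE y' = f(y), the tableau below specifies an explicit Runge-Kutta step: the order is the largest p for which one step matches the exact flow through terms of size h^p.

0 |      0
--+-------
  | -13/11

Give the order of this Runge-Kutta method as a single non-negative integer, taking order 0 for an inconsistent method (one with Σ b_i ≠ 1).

b = (-13/11)
c = (0)
Σ b_i: (-13/11)·1 = -13/11 ≠ 1 ⇒ order 0.

0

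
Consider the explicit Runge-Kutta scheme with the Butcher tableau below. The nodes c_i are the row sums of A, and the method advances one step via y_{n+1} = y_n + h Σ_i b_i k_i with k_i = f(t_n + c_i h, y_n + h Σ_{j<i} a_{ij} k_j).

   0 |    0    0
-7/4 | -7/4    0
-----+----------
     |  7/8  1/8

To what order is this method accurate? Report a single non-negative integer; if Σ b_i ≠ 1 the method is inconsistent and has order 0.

1

b = (7/8, 1/8)
c = (0, -7/4)
Σ b_i: 7/8·1 + 1/8·1 = 1 ✓
b·c: 1/8·(-7/4) = -7/32 ≠ 1/2 ⇒ order 1.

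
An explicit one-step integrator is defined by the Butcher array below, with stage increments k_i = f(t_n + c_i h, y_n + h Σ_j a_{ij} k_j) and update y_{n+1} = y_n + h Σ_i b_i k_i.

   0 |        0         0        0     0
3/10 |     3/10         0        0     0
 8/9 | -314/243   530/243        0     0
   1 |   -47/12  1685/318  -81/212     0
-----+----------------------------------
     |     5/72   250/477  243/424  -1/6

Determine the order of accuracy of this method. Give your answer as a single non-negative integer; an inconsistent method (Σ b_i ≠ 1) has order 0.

b = (5/72, 250/477, 243/424, -1/6)
c = (0, 3/10, 8/9, 1)
Ac = (0, 0, 53/81, 5/4)
Σ b_i: 5/72·1 + 250/477·1 + 243/424·1 + (-1/6)·1 = 1 ✓
b·c: 250/477·3/10 + 243/424·8/9 + (-1/6)·1 = 1/2 ✓
b·c²: 250/477·9/100 + 243/424·64/81 + (-1/6)·1 = 1/3 ✓
b·Ac: 243/424·53/81 + (-1/6)·5/4 = 1/6 ✓
b·c³: 250/477·27/1000 + 243/424·512/729 + (-1/6)·1 = 1/4 ✓
b·(c∘Ac): 243/424·424/729 + (-1/6)·5/4 = 1/8 ✓
b·Ac²: 243/424·53/270 + (-1/6)·7/40 = 1/12 ✓
b·A²c: (-1/6)·(-1/4) = 1/24 ✓; 4 stages ⇒ order 4.

4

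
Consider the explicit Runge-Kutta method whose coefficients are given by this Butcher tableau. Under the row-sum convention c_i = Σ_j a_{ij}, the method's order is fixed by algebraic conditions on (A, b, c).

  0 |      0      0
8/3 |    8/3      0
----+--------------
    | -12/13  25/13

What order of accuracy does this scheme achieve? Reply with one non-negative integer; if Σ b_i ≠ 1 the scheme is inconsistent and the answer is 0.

1

b = (-12/13, 25/13)
c = (0, 8/3)
Σ b_i: (-12/13)·1 + 25/13·1 = 1 ✓
b·c: 25/13·8/3 = 200/39 ≠ 1/2 ⇒ order 1.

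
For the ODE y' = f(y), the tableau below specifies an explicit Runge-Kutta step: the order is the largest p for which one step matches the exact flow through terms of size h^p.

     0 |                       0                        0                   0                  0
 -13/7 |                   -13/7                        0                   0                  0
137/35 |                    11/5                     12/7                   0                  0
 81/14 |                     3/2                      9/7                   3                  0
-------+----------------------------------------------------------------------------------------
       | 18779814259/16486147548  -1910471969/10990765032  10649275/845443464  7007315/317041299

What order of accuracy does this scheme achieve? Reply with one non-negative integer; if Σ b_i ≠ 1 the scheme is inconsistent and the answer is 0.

3

b = (18779814259/16486147548, -1910471969/10990765032, 10649275/845443464, 7007315/317041299)
c = (0, -13/7, 137/35, 81/14)
Ac = (0, 0, -156/49, 2292/245)
Σ b_i: 18779814259/16486147548·1 + (-1910471969/10990765032)·1 + 10649275/845443464·1 + 7007315/317041299·1 = 1 ✓
b·c: (-1910471969/10990765032)·(-13/7) + 10649275/845443464·137/35 + 7007315/317041299·81/14 = 1/2 ✓
b·c²: (-1910471969/10990765032)·169/49 + 10649275/845443464·18769/1225 + 7007315/317041299·6561/196 = 1/3 ✓
b·Ac: 10649275/845443464·(-156/49) + 7007315/317041299·2292/245 = 1/6 ✓
b·c³: (-1910471969/10990765032)·(-2197/343) + 10649275/845443464·2571353/42875 + 7007315/317041299·531441/2744 = 424585465433/69044549560 ≠ 1/4 ⇒ order 3.
b·(c∘Ac): 10649275/845443464·(-21372/1715) + 7007315/317041299·92826/1715 = 3588015287/3452227478 ≠ 1/8
b·Ac²: 10649275/845443464·2028/343 + 7007315/317041299·432174/8575 = 8791425017/7397630310 ≠ 1/12
b·A²c: 7007315/317041299·(-468/49) = -52054340/246587677 ≠ 1/24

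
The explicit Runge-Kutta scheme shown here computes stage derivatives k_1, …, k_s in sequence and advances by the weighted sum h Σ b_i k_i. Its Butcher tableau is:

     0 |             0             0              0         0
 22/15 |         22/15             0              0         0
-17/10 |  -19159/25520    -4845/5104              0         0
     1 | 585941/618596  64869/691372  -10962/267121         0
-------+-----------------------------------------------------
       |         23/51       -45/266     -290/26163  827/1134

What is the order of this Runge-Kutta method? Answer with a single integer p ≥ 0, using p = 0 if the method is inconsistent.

b = (23/51, -45/266, -290/26163, 827/1134)
c = (0, 22/15, -17/10, 1)
Ac = (0, 0, -323/232, 343/1654)
Σ b_i: 23/51·1 + (-45/266)·1 + (-290/26163)·1 + 827/1134·1 = 1 ✓
b·c: (-45/266)·22/15 + (-290/26163)·(-17/10) + 827/1134·1 = 1/2 ✓
b·c²: (-45/266)·484/225 + (-290/26163)·289/100 + 827/1134·1 = 1/3 ✓
b·Ac: (-290/26163)·(-323/232) + 827/1134·343/1654 = 1/6 ✓
b·c³: (-45/266)·10648/3375 + (-290/26163)·(-4913/1000) + 827/1134·1 = 1/4 ✓
b·(c∘Ac): (-290/26163)·5491/2320 + 827/1134·343/1654 = 1/8 ✓
b·Ac²: (-290/26163)·(-3553/1740) + 827/1134·413/4962 = 1/12 ✓
b·A²c: 827/1134·189/3308 = 1/24 ✓; 4 stages ⇒ order 4.

4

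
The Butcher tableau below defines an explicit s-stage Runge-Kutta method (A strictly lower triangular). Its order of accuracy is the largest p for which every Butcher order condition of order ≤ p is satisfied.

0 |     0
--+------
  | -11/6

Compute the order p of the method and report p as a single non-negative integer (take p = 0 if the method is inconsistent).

0

b = (-11/6)
c = (0)
Σ b_i: (-11/6)·1 = -11/6 ≠ 1 ⇒ order 0.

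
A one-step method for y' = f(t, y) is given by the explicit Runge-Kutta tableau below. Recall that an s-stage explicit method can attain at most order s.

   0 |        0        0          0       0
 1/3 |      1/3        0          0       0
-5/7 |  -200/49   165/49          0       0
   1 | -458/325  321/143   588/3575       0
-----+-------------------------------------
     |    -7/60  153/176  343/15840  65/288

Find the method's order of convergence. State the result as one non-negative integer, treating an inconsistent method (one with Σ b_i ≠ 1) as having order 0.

b = (-7/60, 153/176, 343/15840, 65/288)
c = (0, 1/3, -5/7, 1)
Ac = (0, 0, 55/49, 41/65)
Σ b_i: (-7/60)·1 + 153/176·1 + 343/15840·1 + 65/288·1 = 1 ✓
b·c: 153/176·1/3 + 343/15840·(-5/7) + 65/288·1 = 1/2 ✓
b·c²: 153/176·1/9 + 343/15840·25/49 + 65/288·1 = 1/3 ✓
b·Ac: 343/15840·55/49 + 65/288·41/65 = 1/6 ✓
b·c³: 153/176·1/27 + 343/15840·(-125/343) + 65/288·1 = 1/4 ✓
b·(c∘Ac): 343/15840·(-275/343) + 65/288·41/65 = 1/8 ✓
b·Ac²: 343/15840·55/147 + 65/288·1/3 = 1/12 ✓
b·A²c: 65/288·12/65 = 1/24 ✓; 4 stages ⇒ order 4.

4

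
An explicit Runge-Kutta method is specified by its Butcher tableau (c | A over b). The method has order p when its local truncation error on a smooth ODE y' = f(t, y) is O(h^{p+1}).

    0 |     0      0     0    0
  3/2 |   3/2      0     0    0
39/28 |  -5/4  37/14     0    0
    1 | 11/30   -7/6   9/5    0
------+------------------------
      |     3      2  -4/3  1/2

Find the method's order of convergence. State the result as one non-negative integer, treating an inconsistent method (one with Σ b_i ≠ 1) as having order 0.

0

b = (3, 2, -4/3, 1/2)
c = (0, 3/2, 39/28, 1)
Ac = (0, 0, 111/28, 53/70)
Σ b_i: 3·1 + 2·1 + (-4/3)·1 + 1/2·1 = 25/6 ≠ 1 ⇒ order 0.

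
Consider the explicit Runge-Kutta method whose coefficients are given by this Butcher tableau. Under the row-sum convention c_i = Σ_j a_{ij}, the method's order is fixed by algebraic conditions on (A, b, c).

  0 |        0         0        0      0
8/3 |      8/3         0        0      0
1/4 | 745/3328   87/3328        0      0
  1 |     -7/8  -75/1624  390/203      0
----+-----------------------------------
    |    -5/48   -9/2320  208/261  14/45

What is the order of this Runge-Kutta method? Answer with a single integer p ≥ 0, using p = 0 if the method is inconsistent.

b = (-5/48, -9/2320, 208/261, 14/45)
c = (0, 8/3, 1/4, 1)
Ac = (0, 0, 29/416, 5/14)
Σ b_i: (-5/48)·1 + (-9/2320)·1 + 208/261·1 + 14/45·1 = 1 ✓
b·c: (-9/2320)·8/3 + 208/261·1/4 + 14/45·1 = 1/2 ✓
b·c²: (-9/2320)·64/9 + 208/261·1/16 + 14/45·1 = 1/3 ✓
b·Ac: 208/261·29/416 + 14/45·5/14 = 1/6 ✓
b·c³: (-9/2320)·512/27 + 208/261·1/64 + 14/45·1 = 1/4 ✓
b·(c∘Ac): 208/261·29/1664 + 14/45·5/14 = 1/8 ✓
b·Ac²: 208/261·29/156 + 14/45·(-5/24) = 1/12 ✓
b·A²c: 14/45·15/112 = 1/24 ✓; 4 stages ⇒ order 4.

4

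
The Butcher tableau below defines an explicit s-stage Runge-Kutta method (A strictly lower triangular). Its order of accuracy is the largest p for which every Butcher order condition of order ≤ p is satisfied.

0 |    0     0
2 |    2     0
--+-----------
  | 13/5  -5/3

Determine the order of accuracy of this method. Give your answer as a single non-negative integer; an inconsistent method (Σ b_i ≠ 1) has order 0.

b = (13/5, -5/3)
c = (0, 2)
Σ b_i: 13/5·1 + (-5/3)·1 = 14/15 ≠ 1 ⇒ order 0.

0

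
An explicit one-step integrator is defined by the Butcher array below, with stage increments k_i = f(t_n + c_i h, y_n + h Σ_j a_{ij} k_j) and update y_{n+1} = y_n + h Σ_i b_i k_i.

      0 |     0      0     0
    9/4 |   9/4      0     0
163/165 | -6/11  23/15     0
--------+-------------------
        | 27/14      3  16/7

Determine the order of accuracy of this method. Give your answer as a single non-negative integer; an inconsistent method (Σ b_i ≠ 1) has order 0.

0

b = (27/14, 3, 16/7)
c = (0, 9/4, 163/165)
Ac = (0, 0, 69/20)
Σ b_i: 27/14·1 + 3·1 + 16/7·1 = 101/14 ≠ 1 ⇒ order 0.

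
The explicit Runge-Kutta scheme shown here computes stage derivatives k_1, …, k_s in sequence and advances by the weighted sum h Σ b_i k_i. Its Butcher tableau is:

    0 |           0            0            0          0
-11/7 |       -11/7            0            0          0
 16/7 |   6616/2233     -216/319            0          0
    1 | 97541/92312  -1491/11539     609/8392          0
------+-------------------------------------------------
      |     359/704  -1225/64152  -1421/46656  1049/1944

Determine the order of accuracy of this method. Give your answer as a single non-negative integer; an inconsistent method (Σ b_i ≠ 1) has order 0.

b = (359/704, -1225/64152, -1421/46656, 1049/1944)
c = (0, -11/7, 16/7, 1)
Ac = (0, 0, 216/203, 387/1049)
Σ b_i: 359/704·1 + (-1225/64152)·1 + (-1421/46656)·1 + 1049/1944·1 = 1 ✓
b·c: (-1225/64152)·(-11/7) + (-1421/46656)·16/7 + 1049/1944·1 = 1/2 ✓
b·c²: (-1225/64152)·121/49 + (-1421/46656)·256/49 + 1049/1944·1 = 1/3 ✓
b·Ac: (-1421/46656)·216/203 + 1049/1944·387/1049 = 1/6 ✓
b·c³: (-1225/64152)·(-1331/343) + (-1421/46656)·4096/343 + 1049/1944·1 = 1/4 ✓
b·(c∘Ac): (-1421/46656)·3456/1421 + 1049/1944·387/1049 = 1/8 ✓
b·Ac²: (-1421/46656)·(-2376/1421) + 1049/1944·63/1049 = 1/12 ✓
b·A²c: 1049/1944·81/1049 = 1/24 ✓; 4 stages ⇒ order 4.

4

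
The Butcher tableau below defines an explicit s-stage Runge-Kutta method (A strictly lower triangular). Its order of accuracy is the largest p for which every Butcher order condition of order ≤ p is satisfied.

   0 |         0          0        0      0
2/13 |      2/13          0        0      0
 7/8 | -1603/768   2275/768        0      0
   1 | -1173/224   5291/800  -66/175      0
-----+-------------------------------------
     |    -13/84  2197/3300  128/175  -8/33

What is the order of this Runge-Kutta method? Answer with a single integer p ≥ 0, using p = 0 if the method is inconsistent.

b = (-13/84, 2197/3300, 128/175, -8/33)
c = (0, 2/13, 7/8, 1)
Ac = (0, 0, 175/384, 11/16)
Σ b_i: (-13/84)·1 + 2197/3300·1 + 128/175·1 + (-8/33)·1 = 1 ✓
b·c: 2197/3300·2/13 + 128/175·7/8 + (-8/33)·1 = 1/2 ✓
b·c²: 2197/3300·4/169 + 128/175·49/64 + (-8/33)·1 = 1/3 ✓
b·Ac: 128/175·175/384 + (-8/33)·11/16 = 1/6 ✓
b·c³: 2197/3300·8/2197 + 128/175·343/512 + (-8/33)·1 = 1/4 ✓
b·(c∘Ac): 128/175·1225/3072 + (-8/33)·11/16 = 1/8 ✓
b·Ac²: 128/175·175/2496 + (-8/33)·(-55/416) = 1/12 ✓
b·A²c: (-8/33)·(-11/64) = 1/24 ✓; 4 stages ⇒ order 4.

4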